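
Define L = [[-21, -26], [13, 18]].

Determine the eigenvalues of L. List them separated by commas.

-8, 5

det(L - sI) = (-21 - s)(18 - s) - (-26)·(13) = s^2 + 3s - 40.
This factors as (s + 8)·(s - 5) = 0.
Eigenvalues: -8, 5.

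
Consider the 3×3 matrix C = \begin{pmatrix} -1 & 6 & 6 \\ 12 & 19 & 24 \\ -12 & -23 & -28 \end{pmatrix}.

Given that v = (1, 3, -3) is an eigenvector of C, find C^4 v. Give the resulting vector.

(1, 3, -3)

First find the eigenvalue: Cv = (-1, -3, 3) = -1·(1, 3, -3), so λ = -1.
Then C^4 v = λ^4·v = (-1)^4·(1, 3, -3) = 1·(1, 3, -3) = (1, 3, -3).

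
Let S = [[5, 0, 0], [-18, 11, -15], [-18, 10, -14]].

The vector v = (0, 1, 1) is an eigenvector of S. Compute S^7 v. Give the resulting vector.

(0, -16384, -16384)

First find the eigenvalue: Sv = (0, -4, -4) = -4·(0, 1, 1), so λ = -4.
Then S^7 v = λ^7·v = (-4)^7·(0, 1, 1) = -16384·(0, 1, 1) = (0, -16384, -16384).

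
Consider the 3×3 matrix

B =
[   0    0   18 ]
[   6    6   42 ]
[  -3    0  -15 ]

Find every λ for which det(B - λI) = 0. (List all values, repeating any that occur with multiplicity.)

Compute the characteristic polynomial p(t) = det(tI - B).
Expanding along the first row, p(t) = t^3 + 9t^2 - 36t - 324.
Try t = 6: p(6) = 0, so 6 is a root.
Dividing by (t - 6) leaves t^2 + 15t + 54.
The quadratic factors as (t + 9)·(t + 6).
Eigenvalues: -9, -6, 6.

-9, -6, 6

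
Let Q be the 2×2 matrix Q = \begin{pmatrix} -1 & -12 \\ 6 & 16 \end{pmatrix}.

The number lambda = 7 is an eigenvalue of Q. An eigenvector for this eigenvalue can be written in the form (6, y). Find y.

We need (Q - 7I)v = 0.
Q - 7I = [[-8, -12], [6, 9]].
Row 1: (-8)·6 + (-12)·y = 0
Row 2: (6)·6 + (9)·y = 0
Solving gives y = -4.
Check: Q·(6, -4) = (42, -28) = 7·(6, -4).

-4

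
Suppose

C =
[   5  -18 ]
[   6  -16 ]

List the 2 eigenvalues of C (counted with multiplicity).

-7, -4

det(C - λI) = (5 - λ)(-16 - λ) - (-18)·(6) = λ^2 + 11λ + 28.
This factors as (λ + 7)·(λ + 4) = 0.
Eigenvalues: -7, -4.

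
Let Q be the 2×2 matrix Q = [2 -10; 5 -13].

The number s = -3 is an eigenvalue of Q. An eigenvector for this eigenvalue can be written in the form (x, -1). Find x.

-2

We need (Q + 3I)v = 0.
Q + 3I = [[5, -10], [5, -10]].
Row 1: (5)·x + (-10)·-1 = 0
Row 2: (5)·x + (-10)·-1 = 0
Solving gives x = -2.
Check: Q·(-2, -1) = (6, 3) = -3·(-2, -1).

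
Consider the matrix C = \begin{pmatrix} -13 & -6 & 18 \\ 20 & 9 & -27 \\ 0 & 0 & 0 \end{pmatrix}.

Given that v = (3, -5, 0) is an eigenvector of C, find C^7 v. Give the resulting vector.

(-6561, 10935, 0)

First find the eigenvalue: Cv = (-9, 15, 0) = -3·(3, -5, 0), so λ = -3.
Then C^7 v = λ^7·v = (-3)^7·(3, -5, 0) = -2187·(3, -5, 0) = (-6561, 10935, 0).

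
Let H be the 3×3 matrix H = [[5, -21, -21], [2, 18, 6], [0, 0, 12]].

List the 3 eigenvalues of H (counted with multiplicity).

The characteristic polynomial is p(λ) = det(λI - H).
Cofactor expansion gives p(λ) = λ^3 - 35λ^2 + 408λ - 1584.
Rational-root test: λ = 11 gives p(11) = 0.
Dividing by (λ - 11) leaves λ^2 - 24λ + 144.
The quadratic factor is (λ - 12)^2.
Eigenvalues: 11, 12, 12.

11, 12, 12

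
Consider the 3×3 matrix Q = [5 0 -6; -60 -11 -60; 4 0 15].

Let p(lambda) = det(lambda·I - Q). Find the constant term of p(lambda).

p(lambda) = lambda^3 - 9·lambda^2 - 121·lambda + 1089.
The constant term is 1089.

1089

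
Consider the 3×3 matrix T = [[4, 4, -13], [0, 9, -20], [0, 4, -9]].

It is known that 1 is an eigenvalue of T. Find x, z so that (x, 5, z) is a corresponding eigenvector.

We need (T - 1I)v = 0.
T - 1I = [[3, 4, -13], [0, 8, -20], [0, 4, -10]].
Row 1: (3)·x + (4)·5 + (-13)·z = 0
Row 2: (0)·x + (8)·5 + (-20)·z = 0
Row 3: (0)·x + (4)·5 + (-10)·z = 0
Solving gives x = 2, z = 2.
Check: T·(2, 5, 2) = (2, 5, 2) = 1·(2, 5, 2).

2, 2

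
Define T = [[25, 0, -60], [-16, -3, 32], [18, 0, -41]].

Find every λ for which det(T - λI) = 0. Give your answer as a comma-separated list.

The characteristic polynomial is p(λ) = det(λI - T).
Expanding along the first row, p(λ) = λ^3 + 19λ^2 + 103λ + 165.
Try λ = -5: p(-5) = 0, so -5 is a root.
Factor out (λ + 5): p(λ) = (λ + 5)·(λ^2 + 14λ + 33).
The quadratic factors as (λ + 11)·(λ + 3).
Eigenvalues: -11, -5, -3.

-11, -5, -3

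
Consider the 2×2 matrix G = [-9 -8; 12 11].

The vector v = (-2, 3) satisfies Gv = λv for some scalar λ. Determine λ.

3

Compute Gv: G·(-2, 3) = (-6, 9).
Since Gv = λv, compare component 1: -6 = λ·-2, so λ = 3.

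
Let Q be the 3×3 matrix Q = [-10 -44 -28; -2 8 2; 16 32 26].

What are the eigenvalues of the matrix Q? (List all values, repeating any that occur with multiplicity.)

2, 10, 12

Set up det(μI - Q) = 0.
Expanding the 3×3 determinant: p(μ) = μ^3 - 24μ^2 + 164μ - 240.
Try μ = 2: p(2) = 0, so 2 is a root.
Dividing by (μ - 2) leaves μ^2 - 22μ + 120.
The quadratic factors as (μ - 10)·(μ - 12).
Eigenvalues: 2, 10, 12.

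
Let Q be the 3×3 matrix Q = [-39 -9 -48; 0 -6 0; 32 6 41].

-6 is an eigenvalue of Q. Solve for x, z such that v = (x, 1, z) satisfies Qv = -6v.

-9, 6

We need (Q + 6I)v = 0.
Q + 6I = [[-33, -9, -48], [0, 0, 0], [32, 6, 47]].
Row 1: (-33)·x + (-9)·1 + (-48)·z = 0
Row 2: (0)·x + (0)·1 + (0)·z = 0
Row 3: (32)·x + (6)·1 + (47)·z = 0
Solving gives x = -9, z = 6.
Check: Q·(-9, 1, 6) = (54, -6, -36) = -6·(-9, 1, 6).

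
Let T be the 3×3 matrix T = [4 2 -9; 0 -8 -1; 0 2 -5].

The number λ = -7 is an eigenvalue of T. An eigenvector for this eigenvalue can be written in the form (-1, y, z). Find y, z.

1, -1

We need (T + 7I)v = 0.
T + 7I = [[11, 2, -9], [0, -1, -1], [0, 2, 2]].
Row 1: (11)·-1 + (2)·y + (-9)·z = 0
Row 2: (0)·-1 + (-1)·y + (-1)·z = 0
Row 3: (0)·-1 + (2)·y + (2)·z = 0
Solving gives y = 1, z = -1.
Check: T·(-1, 1, -1) = (7, -7, 7) = -7·(-1, 1, -1).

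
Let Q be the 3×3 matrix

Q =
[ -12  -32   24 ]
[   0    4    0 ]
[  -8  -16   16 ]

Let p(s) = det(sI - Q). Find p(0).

0

p(0) = det(0·I − Q) = det(−Q) = (−1)^3·det(Q).
det(Q) = 0, so p(0) = 0.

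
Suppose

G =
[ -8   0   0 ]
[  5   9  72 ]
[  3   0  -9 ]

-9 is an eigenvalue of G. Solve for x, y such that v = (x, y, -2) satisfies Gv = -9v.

0, 8

We need (G + 9I)v = 0.
G + 9I = [[1, 0, 0], [5, 18, 72], [3, 0, 0]].
Row 1: (1)·x + (0)·y + (0)·-2 = 0
Row 2: (5)·x + (18)·y + (72)·-2 = 0
Row 3: (3)·x + (0)·y + (0)·-2 = 0
Solving gives x = 0, y = 8.
Check: G·(0, 8, -2) = (0, -72, 18) = -9·(0, 8, -2).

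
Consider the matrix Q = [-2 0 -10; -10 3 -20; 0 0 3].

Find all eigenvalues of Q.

The characteristic polynomial is p(λ) = det(λI - Q).
Expanding the 3×3 determinant: p(λ) = λ^3 - 4λ^2 - 3λ + 18.
Rational-root test: λ = -2 gives p(-2) = 0.
Factor out (λ + 2): p(λ) = (λ + 2)·(λ^2 - 6λ + 9).
The quadratic factor is (λ - 3)^2.
Eigenvalues: -2, 3, 3.

-2, 3, 3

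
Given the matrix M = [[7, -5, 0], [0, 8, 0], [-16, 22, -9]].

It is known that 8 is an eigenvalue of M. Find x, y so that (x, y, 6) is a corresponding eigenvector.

-5, 1

We need (M - 8I)v = 0.
M - 8I = [[-1, -5, 0], [0, 0, 0], [-16, 22, -17]].
Row 1: (-1)·x + (-5)·y + (0)·6 = 0
Row 2: (0)·x + (0)·y + (0)·6 = 0
Row 3: (-16)·x + (22)·y + (-17)·6 = 0
Solving gives x = -5, y = 1.
Check: M·(-5, 1, 6) = (-40, 8, 48) = 8·(-5, 1, 6).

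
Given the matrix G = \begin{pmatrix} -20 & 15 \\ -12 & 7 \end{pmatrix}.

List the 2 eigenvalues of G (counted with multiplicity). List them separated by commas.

det(G - rI) = (-20 - r)(7 - r) - (15)·(-12) = r^2 + 13r + 40.
This factors as (r + 8)·(r + 5) = 0.
Eigenvalues: -8, -5.

-8, -5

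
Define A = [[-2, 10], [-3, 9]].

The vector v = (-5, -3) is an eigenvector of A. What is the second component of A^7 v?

-49152

First find the eigenvalue: Av = (-20, -12) = 4·(-5, -3), so λ = 4.
Then A^7 v = λ^7·v = 4^7·(-5, -3) = 16384·(-5, -3) = (-81920, -49152).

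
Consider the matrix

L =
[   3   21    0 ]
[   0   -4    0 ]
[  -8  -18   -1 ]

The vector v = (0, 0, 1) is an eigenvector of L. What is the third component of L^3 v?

First find the eigenvalue: Lv = (0, 0, -1) = -1·(0, 0, 1), so λ = -1.
Then L^3 v = λ^3·v = (-1)^3·(0, 0, 1) = -1·(0, 0, 1) = (0, 0, -1).

-1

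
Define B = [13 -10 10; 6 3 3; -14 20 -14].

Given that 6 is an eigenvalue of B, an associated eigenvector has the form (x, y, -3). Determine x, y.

We need (B - 6I)v = 0.
B - 6I = [[7, -10, 10], [6, -3, 3], [-14, 20, -20]].
Row 1: (7)·x + (-10)·y + (10)·-3 = 0
Row 2: (6)·x + (-3)·y + (3)·-3 = 0
Row 3: (-14)·x + (20)·y + (-20)·-3 = 0
Solving gives x = 0, y = -3.
Check: B·(0, -3, -3) = (0, -18, -18) = 6·(0, -3, -3).

0, -3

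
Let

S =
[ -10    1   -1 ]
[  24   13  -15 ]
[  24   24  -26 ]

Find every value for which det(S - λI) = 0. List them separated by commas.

Set up det(lambda·I - S) = 0.
Expanding the 3×3 determinant: p(lambda) = lambda^3 + 23·lambda^2 + 152·lambda + 220.
Since p(-10) = 0, lambda = -10 is a root.
Factor out (lambda + 10): p(lambda) = (lambda + 10)·(lambda^2 + 13·lambda + 22).
The quadratic factors as (lambda + 11)·(lambda + 2).
Eigenvalues: -11, -10, -2.

-11, -10, -2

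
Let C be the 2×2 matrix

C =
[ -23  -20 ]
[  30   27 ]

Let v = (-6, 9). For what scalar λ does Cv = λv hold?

Compute Cv: C·(-6, 9) = (-42, 63).
Since Cv = λv, compare component 1: -42 = λ·-6, so λ = 7.

7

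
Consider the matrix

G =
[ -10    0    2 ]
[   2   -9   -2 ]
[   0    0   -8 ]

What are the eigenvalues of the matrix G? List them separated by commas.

-10, -9, -8

The characteristic polynomial is p(s) = det(sI - G).
Expanding along the first row, p(s) = s^3 + 27s^2 + 242s + 720.
Since p(-8) = 0, s = -8 is a root.
Dividing by (s + 8) leaves s^2 + 19s + 90.
The quadratic factors as (s + 10)·(s + 9).
Eigenvalues: -10, -9, -8.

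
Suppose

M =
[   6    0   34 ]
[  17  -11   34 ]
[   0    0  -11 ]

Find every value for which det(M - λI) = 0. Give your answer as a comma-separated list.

-11, -11, 6

The characteristic polynomial is p(t) = det(tI - M).
Expanding along the first row, p(t) = t^3 + 16t^2 - 11t - 726.
Try t = 6: p(6) = 0, so 6 is a root.
Factor out (t - 6): p(t) = (t - 6)·(t^2 + 22t + 121).
The quadratic factor is (t + 11)^2.
Eigenvalues: -11, -11, 6.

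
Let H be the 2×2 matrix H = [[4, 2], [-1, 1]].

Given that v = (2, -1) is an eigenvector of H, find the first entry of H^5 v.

First find the eigenvalue: Hv = (6, -3) = 3·(2, -1), so λ = 3.
Then H^5 v = λ^5·v = 3^5·(2, -1) = 243·(2, -1) = (486, -243).

486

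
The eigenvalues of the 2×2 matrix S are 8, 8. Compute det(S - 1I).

49

If S has eigenvalues 8, 8, then S - 1I has eigenvalues 7, 7.
det(S - 1I) = (7) · (7) = 49.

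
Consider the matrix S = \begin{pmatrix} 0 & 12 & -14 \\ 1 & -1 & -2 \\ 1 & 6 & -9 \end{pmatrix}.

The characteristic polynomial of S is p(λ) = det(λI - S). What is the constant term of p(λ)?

p(λ) = λ^3 + 10λ^2 + 23λ + 14.
The constant term is 14.

14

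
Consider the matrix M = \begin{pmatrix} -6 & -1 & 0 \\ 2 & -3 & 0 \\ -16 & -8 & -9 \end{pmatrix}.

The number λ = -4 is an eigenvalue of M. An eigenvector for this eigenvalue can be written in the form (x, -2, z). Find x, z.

We need (M + 4I)v = 0.
M + 4I = [[-2, -1, 0], [2, 1, 0], [-16, -8, -5]].
Row 1: (-2)·x + (-1)·-2 + (0)·z = 0
Row 2: (2)·x + (1)·-2 + (0)·z = 0
Row 3: (-16)·x + (-8)·-2 + (-5)·z = 0
Solving gives x = 1, z = 0.
Check: M·(1, -2, 0) = (-4, 8, 0) = -4·(1, -2, 0).

1, 0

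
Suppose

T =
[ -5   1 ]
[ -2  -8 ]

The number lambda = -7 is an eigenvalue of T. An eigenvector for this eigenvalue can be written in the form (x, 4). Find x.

-2

We need (T + 7I)v = 0.
T + 7I = [[2, 1], [-2, -1]].
Row 1: (2)·x + (1)·4 = 0
Row 2: (-2)·x + (-1)·4 = 0
Solving gives x = -2.
Check: T·(-2, 4) = (14, -28) = -7·(-2, 4).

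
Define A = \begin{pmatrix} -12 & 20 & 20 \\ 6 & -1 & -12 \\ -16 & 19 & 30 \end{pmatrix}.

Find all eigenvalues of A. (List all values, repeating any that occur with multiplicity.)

-2, 8, 11

Set up det(rI - A) = 0.
Expanding along the first row, p(r) = r^3 - 17r^2 + 50r + 176.
Rational-root test: r = 11 gives p(11) = 0.
Dividing by (r - 11) leaves r^2 - 6r - 16.
The quadratic factors as (r + 2)·(r - 8).
Eigenvalues: -2, 8, 11.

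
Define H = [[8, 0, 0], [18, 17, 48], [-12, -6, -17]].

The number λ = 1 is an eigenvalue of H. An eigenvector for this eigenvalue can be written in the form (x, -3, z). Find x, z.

We need (H - 1I)v = 0.
H - 1I = [[7, 0, 0], [18, 16, 48], [-12, -6, -18]].
Row 1: (7)·x + (0)·-3 + (0)·z = 0
Row 2: (18)·x + (16)·-3 + (48)·z = 0
Row 3: (-12)·x + (-6)·-3 + (-18)·z = 0
Solving gives x = 0, z = 1.
Check: H·(0, -3, 1) = (0, -3, 1) = 1·(0, -3, 1).

0, 1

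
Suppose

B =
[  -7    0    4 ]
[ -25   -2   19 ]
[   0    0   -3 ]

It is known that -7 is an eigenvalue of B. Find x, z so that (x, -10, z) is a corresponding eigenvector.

We need (B + 7I)v = 0.
B + 7I = [[0, 0, 4], [-25, 5, 19], [0, 0, 4]].
Row 1: (0)·x + (0)·-10 + (4)·z = 0
Row 2: (-25)·x + (5)·-10 + (19)·z = 0
Row 3: (0)·x + (0)·-10 + (4)·z = 0
Solving gives x = -2, z = 0.
Check: B·(-2, -10, 0) = (14, 70, 0) = -7·(-2, -10, 0).

-2, 0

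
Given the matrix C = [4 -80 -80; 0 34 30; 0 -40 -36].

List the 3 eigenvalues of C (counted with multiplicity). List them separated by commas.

-6, 4, 4

The characteristic polynomial is p(t) = det(tI - C).
Expanding the 3×3 determinant: p(t) = t^3 - 2t^2 - 32t + 96.
Since p(-6) = 0, t = -6 is a root.
Factor out (t + 6): p(t) = (t + 6)·(t^2 - 8t + 16).
The quadratic factor is (t - 4)^2.
Eigenvalues: -6, 4, 4.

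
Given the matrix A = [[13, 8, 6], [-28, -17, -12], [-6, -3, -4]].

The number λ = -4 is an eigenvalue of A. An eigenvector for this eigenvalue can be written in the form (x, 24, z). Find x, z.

We need (A + 4I)v = 0.
A + 4I = [[17, 8, 6], [-28, -13, -12], [-6, -3, 0]].
Row 1: (17)·x + (8)·24 + (6)·z = 0
Row 2: (-28)·x + (-13)·24 + (-12)·z = 0
Row 3: (-6)·x + (-3)·24 + (0)·z = 0
Solving gives x = -12, z = 2.
Check: A·(-12, 24, 2) = (48, -96, -8) = -4·(-12, 24, 2).

-12, 2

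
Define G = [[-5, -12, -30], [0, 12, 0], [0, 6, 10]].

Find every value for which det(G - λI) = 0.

Compute the characteristic polynomial p(μ) = det(μI - G).
Expanding the 3×3 determinant: p(μ) = μ^3 - 17μ^2 + 10μ + 600.
Rational-root test: μ = -5 gives p(-5) = 0.
Dividing by (μ + 5) leaves μ^2 - 22μ + 120.
The quadratic factors as (μ - 10)·(μ - 12).
Eigenvalues: -5, 10, 12.

-5, 10, 12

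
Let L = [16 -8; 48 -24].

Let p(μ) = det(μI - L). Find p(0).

p(0) = det(0·I − L) = det(−L) = (−1)^2·det(L).
det(L) = 0, so p(0) = 0.

0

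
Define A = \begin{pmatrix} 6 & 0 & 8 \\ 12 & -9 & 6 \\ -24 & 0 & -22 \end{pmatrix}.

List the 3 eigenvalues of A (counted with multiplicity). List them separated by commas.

-10, -9, -6

Set up det(lambda·I - A) = 0.
Expanding the 3×3 determinant: p(lambda) = lambda^3 + 25·lambda^2 + 204·lambda + 540.
Try lambda = -6: p(-6) = 0, so -6 is a root.
Factor out (lambda + 6): p(lambda) = (lambda + 6)·(lambda^2 + 19·lambda + 90).
The quadratic factors as (lambda + 10)·(lambda + 9).
Eigenvalues: -10, -9, -6.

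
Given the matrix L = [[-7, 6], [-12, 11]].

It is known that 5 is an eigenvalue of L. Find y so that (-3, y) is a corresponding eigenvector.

-6

We need (L - 5I)v = 0.
L - 5I = [[-12, 6], [-12, 6]].
Row 1: (-12)·-3 + (6)·y = 0
Row 2: (-12)·-3 + (6)·y = 0
Solving gives y = -6.
Check: L·(-3, -6) = (-15, -30) = 5·(-3, -6).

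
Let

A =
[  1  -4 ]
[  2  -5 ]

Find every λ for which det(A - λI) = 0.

-3, -1

det(A - tI) = (1 - t)(-5 - t) - (-4)·(2) = t^2 + 4t + 3.
This factors as (t + 3)·(t + 1) = 0.
Eigenvalues: -3, -1.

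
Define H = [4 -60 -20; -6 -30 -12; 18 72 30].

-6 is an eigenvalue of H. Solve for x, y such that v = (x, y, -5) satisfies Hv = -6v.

We need (H + 6I)v = 0.
H + 6I = [[10, -60, -20], [-6, -24, -12], [18, 72, 36]].
Row 1: (10)·x + (-60)·y + (-20)·-5 = 0
Row 2: (-6)·x + (-24)·y + (-12)·-5 = 0
Row 3: (18)·x + (72)·y + (36)·-5 = 0
Solving gives x = 2, y = 2.
Check: H·(2, 2, -5) = (-12, -12, 30) = -6·(2, 2, -5).

2, 2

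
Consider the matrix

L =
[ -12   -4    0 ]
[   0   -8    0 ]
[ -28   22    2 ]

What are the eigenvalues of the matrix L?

Compute the characteristic polynomial p(λ) = det(λI - L).
Expanding along the first row, p(λ) = λ^3 + 18λ^2 + 56λ - 192.
Try λ = 2: p(2) = 0, so 2 is a root.
Factor out (λ - 2): p(λ) = (λ - 2)·(λ^2 + 20λ + 96).
The quadratic factors as (λ + 12)·(λ + 8).
Eigenvalues: -12, -8, 2.

-12, -8, 2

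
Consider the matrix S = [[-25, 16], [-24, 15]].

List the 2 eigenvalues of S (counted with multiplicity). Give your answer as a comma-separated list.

det(S - λI) = (-25 - λ)(15 - λ) - (16)·(-24) = λ^2 + 10λ + 9.
This factors as (λ + 9)·(λ + 1) = 0.
Eigenvalues: -9, -1.

-9, -1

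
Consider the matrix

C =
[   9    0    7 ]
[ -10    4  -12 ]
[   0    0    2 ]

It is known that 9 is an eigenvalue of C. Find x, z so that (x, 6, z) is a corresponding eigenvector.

We need (C - 9I)v = 0.
C - 9I = [[0, 0, 7], [-10, -5, -12], [0, 0, -7]].
Row 1: (0)·x + (0)·6 + (7)·z = 0
Row 2: (-10)·x + (-5)·6 + (-12)·z = 0
Row 3: (0)·x + (0)·6 + (-7)·z = 0
Solving gives x = -3, z = 0.
Check: C·(-3, 6, 0) = (-27, 54, 0) = 9·(-3, 6, 0).

-3, 0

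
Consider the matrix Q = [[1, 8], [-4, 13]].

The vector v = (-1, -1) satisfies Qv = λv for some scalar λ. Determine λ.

9

Compute Qv: Q·(-1, -1) = (-9, -9).
Since Qv = λv, compare component 1: -9 = λ·-1, so λ = 9.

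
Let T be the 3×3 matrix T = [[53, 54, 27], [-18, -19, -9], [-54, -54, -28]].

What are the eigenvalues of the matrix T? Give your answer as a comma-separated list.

Set up det(rI - T) = 0.
Cofactor expansion gives p(r) = r^3 - 6r^2 - 15r - 8.
Try r = -1: p(-1) = 0, so -1 is a root.
Dividing by (r + 1) leaves r^2 - 7r - 8.
The quadratic factors as (r + 1)·(r - 8).
Eigenvalues: -1, -1, 8.

-1, -1, 8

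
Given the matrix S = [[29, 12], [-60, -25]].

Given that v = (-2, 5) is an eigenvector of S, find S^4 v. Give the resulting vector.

First find the eigenvalue: Sv = (2, -5) = -1·(-2, 5), so λ = -1.
Then S^4 v = λ^4·v = (-1)^4·(-2, 5) = 1·(-2, 5) = (-2, 5).

(-2, 5)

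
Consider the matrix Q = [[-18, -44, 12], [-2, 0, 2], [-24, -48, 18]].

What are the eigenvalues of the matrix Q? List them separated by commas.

-6, 2, 4

The characteristic polynomial is p(λ) = det(λI - Q).
Cofactor expansion gives p(λ) = λ^3 - 28λ + 48.
Try λ = 4: p(4) = 0, so 4 is a root.
Factor out (λ - 4): p(λ) = (λ - 4)·(λ^2 + 4λ - 12).
The quadratic factors as (λ + 6)·(λ - 2).
Eigenvalues: -6, 2, 4.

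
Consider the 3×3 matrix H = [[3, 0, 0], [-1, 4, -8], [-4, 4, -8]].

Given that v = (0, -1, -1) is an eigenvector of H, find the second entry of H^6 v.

-4096

First find the eigenvalue: Hv = (0, 4, 4) = -4·(0, -1, -1), so λ = -4.
Then H^6 v = λ^6·v = (-4)^6·(0, -1, -1) = 4096·(0, -1, -1) = (0, -4096, -4096).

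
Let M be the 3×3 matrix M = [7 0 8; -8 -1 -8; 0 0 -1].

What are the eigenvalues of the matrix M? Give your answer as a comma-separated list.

-1, -1, 7

The characteristic polynomial is p(lambda) = det(lambda·I - M).
Expanding along the first row, p(lambda) = lambda^3 - 5·lambda^2 - 13·lambda - 7.
Rational-root test: lambda = -1 gives p(-1) = 0.
Dividing by (lambda + 1) leaves lambda^2 - 6·lambda - 7.
The quadratic factors as (lambda + 1)·(lambda - 7).
Eigenvalues: -1, -1, 7.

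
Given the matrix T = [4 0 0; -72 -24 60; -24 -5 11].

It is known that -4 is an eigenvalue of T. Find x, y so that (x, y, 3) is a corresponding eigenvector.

0, 9

We need (T + 4I)v = 0.
T + 4I = [[8, 0, 0], [-72, -20, 60], [-24, -5, 15]].
Row 1: (8)·x + (0)·y + (0)·3 = 0
Row 2: (-72)·x + (-20)·y + (60)·3 = 0
Row 3: (-24)·x + (-5)·y + (15)·3 = 0
Solving gives x = 0, y = 9.
Check: T·(0, 9, 3) = (0, -36, -12) = -4·(0, 9, 3).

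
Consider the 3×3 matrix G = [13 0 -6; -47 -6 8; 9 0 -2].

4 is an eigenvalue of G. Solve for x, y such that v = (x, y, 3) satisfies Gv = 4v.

2, -7

We need (G - 4I)v = 0.
G - 4I = [[9, 0, -6], [-47, -10, 8], [9, 0, -6]].
Row 1: (9)·x + (0)·y + (-6)·3 = 0
Row 2: (-47)·x + (-10)·y + (8)·3 = 0
Row 3: (9)·x + (0)·y + (-6)·3 = 0
Solving gives x = 2, y = -7.
Check: G·(2, -7, 3) = (8, -28, 12) = 4·(2, -7, 3).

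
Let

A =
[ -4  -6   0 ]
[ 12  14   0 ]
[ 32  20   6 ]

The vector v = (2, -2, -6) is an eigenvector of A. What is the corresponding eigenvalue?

Compute Av: A·(2, -2, -6) = (4, -4, -12).
Since Av = λv, compare component 1: 4 = λ·2, so λ = 2.

2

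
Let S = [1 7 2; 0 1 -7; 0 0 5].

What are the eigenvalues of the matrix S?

S is upper triangular, so its eigenvalues are the diagonal entries.
Diagonal: 1, 1, 5.

1, 1, 5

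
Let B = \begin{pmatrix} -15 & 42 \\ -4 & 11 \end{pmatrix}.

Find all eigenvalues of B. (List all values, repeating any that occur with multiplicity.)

det(B - sI) = (-15 - s)(11 - s) - (42)·(-4) = s^2 + 4s + 3.
This factors as (s + 3)·(s + 1) = 0.
Eigenvalues: -3, -1.

-3, -1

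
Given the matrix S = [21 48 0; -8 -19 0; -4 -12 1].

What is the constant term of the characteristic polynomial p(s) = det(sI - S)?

p(0) = det(0·I − S) = det(−S) = (−1)^3·det(S).
det(S) = -15, so p(0) = 15.

15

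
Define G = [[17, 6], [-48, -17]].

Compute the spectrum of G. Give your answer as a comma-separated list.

det(G - λI) = (17 - λ)(-17 - λ) - (6)·(-48) = λ^2 - 1.
This factors as (λ + 1)·(λ - 1) = 0.
Eigenvalues: -1, 1.

-1, 1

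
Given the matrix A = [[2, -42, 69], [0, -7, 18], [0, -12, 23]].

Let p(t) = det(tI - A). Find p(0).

p(0) = det(0·I − A) = det(−A) = (−1)^3·det(A).
det(A) = 110, so p(0) = -110.

-110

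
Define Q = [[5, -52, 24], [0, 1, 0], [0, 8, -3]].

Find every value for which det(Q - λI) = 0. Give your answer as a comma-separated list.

The characteristic polynomial is p(λ) = det(λI - Q).
Expanding along the first row, p(λ) = λ^3 - 3λ^2 - 13λ + 15.
Since p(1) = 0, λ = 1 is a root.
Factor out (λ - 1): p(λ) = (λ - 1)·(λ^2 - 2λ - 15).
The quadratic factors as (λ + 3)·(λ - 5).
Eigenvalues: -3, 1, 5.

-3, 1, 5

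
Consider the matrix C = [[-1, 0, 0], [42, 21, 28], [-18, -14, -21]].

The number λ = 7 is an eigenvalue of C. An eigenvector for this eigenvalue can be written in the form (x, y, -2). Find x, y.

We need (C - 7I)v = 0.
C - 7I = [[-8, 0, 0], [42, 14, 28], [-18, -14, -28]].
Row 1: (-8)·x + (0)·y + (0)·-2 = 0
Row 2: (42)·x + (14)·y + (28)·-2 = 0
Row 3: (-18)·x + (-14)·y + (-28)·-2 = 0
Solving gives x = 0, y = 4.
Check: C·(0, 4, -2) = (0, 28, -14) = 7·(0, 4, -2).

0, 4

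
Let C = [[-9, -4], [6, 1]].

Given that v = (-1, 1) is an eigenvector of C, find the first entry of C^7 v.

First find the eigenvalue: Cv = (5, -5) = -5·(-1, 1), so λ = -5.
Then C^7 v = λ^7·v = (-5)^7·(-1, 1) = -78125·(-1, 1) = (78125, -78125).

78125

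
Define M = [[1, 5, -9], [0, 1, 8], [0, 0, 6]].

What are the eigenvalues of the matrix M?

M is upper triangular, so its eigenvalues are the diagonal entries.
Diagonal: 1, 1, 6.

1, 1, 6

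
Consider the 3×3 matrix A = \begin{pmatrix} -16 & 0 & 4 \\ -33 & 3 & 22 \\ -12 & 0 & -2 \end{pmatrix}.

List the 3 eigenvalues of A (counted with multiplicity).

-10, -8, 3

The characteristic polynomial is p(μ) = det(μI - A).
Expanding along the first row, p(μ) = μ^3 + 15μ^2 + 26μ - 240.
Try μ = 3: p(3) = 0, so 3 is a root.
Factor out (μ - 3): p(μ) = (μ - 3)·(μ^2 + 18μ + 80).
The quadratic factors as (μ + 10)·(μ + 8).
Eigenvalues: -10, -8, 3.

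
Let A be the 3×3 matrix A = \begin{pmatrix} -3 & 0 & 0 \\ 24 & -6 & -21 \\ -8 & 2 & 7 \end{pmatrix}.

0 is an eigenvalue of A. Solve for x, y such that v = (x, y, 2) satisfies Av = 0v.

We need (A)v = 0.
A = [[-3, 0, 0], [24, -6, -21], [-8, 2, 7]].
Row 1: (-3)·x + (0)·y + (0)·2 = 0
Row 2: (24)·x + (-6)·y + (-21)·2 = 0
Row 3: (-8)·x + (2)·y + (7)·2 = 0
Solving gives x = 0, y = -7.
Check: A·(0, -7, 2) = (0, 0, 0) = 0·(0, -7, 2).

0, -7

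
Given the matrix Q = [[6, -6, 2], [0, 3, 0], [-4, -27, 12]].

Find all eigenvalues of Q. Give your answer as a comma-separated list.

3, 8, 10

Compute the characteristic polynomial p(lambda) = det(lambda·I - Q).
Expanding along the first row, p(lambda) = lambda^3 - 21·lambda^2 + 134·lambda - 240.
Rational-root test: lambda = 10 gives p(10) = 0.
Factor out (lambda - 10): p(lambda) = (lambda - 10)·(lambda^2 - 11·lambda + 24).
The quadratic factors as (lambda - 3)·(lambda - 8).
Eigenvalues: 3, 8, 10.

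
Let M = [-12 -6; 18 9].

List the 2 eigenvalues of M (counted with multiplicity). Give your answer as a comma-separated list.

-3, 0

det(M - μI) = (-12 - μ)(9 - μ) - (-6)·(18) = μ^2 + 3μ.
This factors as (μ + 3)·μ = 0.
Eigenvalues: -3, 0.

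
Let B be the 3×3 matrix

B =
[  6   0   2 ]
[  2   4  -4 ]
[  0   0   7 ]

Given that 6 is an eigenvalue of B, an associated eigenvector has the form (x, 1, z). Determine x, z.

1, 0

We need (B - 6I)v = 0.
B - 6I = [[0, 0, 2], [2, -2, -4], [0, 0, 1]].
Row 1: (0)·x + (0)·1 + (2)·z = 0
Row 2: (2)·x + (-2)·1 + (-4)·z = 0
Row 3: (0)·x + (0)·1 + (1)·z = 0
Solving gives x = 1, z = 0.
Check: B·(1, 1, 0) = (6, 6, 0) = 6·(1, 1, 0).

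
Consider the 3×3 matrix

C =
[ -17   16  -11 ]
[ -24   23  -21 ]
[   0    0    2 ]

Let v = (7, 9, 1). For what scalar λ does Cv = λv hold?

2

Compute Cv: C·(7, 9, 1) = (14, 18, 2).
Since Cv = λv, compare component 1: 14 = λ·7, so λ = 2.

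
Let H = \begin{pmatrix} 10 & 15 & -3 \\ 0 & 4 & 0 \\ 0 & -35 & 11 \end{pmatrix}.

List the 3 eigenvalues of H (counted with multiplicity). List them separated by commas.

Compute the characteristic polynomial p(r) = det(rI - H).
Cofactor expansion gives p(r) = r^3 - 25r^2 + 194r - 440.
Rational-root test: r = 4 gives p(4) = 0.
Factor out (r - 4): p(r) = (r - 4)·(r^2 - 21r + 110).
The quadratic factors as (r - 10)·(r - 11).
Eigenvalues: 4, 10, 11.

4, 10, 11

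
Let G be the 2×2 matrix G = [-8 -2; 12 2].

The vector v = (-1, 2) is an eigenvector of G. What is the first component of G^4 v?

First find the eigenvalue: Gv = (4, -8) = -4·(-1, 2), so λ = -4.
Then G^4 v = λ^4·v = (-4)^4·(-1, 2) = 256·(-1, 2) = (-256, 512).

-256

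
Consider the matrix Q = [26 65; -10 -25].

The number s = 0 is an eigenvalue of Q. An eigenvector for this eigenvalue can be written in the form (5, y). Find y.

We need (Q)v = 0.
Q = [[26, 65], [-10, -25]].
Row 1: (26)·5 + (65)·y = 0
Row 2: (-10)·5 + (-25)·y = 0
Solving gives y = -2.
Check: Q·(5, -2) = (0, 0) = 0·(5, -2).

-2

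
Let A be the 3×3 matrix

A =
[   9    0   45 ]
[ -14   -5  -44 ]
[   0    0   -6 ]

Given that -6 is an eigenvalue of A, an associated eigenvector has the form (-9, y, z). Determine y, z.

We need (A + 6I)v = 0.
A + 6I = [[15, 0, 45], [-14, 1, -44], [0, 0, 0]].
Row 1: (15)·-9 + (0)·y + (45)·z = 0
Row 2: (-14)·-9 + (1)·y + (-44)·z = 0
Row 3: (0)·-9 + (0)·y + (0)·z = 0
Solving gives y = 6, z = 3.
Check: A·(-9, 6, 3) = (54, -36, -18) = -6·(-9, 6, 3).

6, 3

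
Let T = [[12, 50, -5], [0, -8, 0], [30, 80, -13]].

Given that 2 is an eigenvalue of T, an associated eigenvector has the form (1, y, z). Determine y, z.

We need (T - 2I)v = 0.
T - 2I = [[10, 50, -5], [0, -10, 0], [30, 80, -15]].
Row 1: (10)·1 + (50)·y + (-5)·z = 0
Row 2: (0)·1 + (-10)·y + (0)·z = 0
Row 3: (30)·1 + (80)·y + (-15)·z = 0
Solving gives y = 0, z = 2.
Check: T·(1, 0, 2) = (2, 0, 4) = 2·(1, 0, 2).

0, 2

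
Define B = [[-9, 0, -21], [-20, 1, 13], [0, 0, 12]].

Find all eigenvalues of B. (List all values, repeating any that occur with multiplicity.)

Set up det(sI - B) = 0.
Expanding along the first row, p(s) = s^3 - 4s^2 - 105s + 108.
Since p(12) = 0, s = 12 is a root.
Factor out (s - 12): p(s) = (s - 12)·(s^2 + 8s - 9).
The quadratic factors as (s + 9)·(s - 1).
Eigenvalues: -9, 1, 12.

-9, 1, 12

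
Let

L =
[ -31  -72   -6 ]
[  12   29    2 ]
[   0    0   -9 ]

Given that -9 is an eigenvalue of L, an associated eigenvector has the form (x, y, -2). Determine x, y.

-6, 2

We need (L + 9I)v = 0.
L + 9I = [[-22, -72, -6], [12, 38, 2], [0, 0, 0]].
Row 1: (-22)·x + (-72)·y + (-6)·-2 = 0
Row 2: (12)·x + (38)·y + (2)·-2 = 0
Row 3: (0)·x + (0)·y + (0)·-2 = 0
Solving gives x = -6, y = 2.
Check: L·(-6, 2, -2) = (54, -18, 18) = -9·(-6, 2, -2).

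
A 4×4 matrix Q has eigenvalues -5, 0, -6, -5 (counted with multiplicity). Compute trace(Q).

-16

trace(Q) is the sum of the eigenvalues: (-5) + (0) + (-6) + (-5) = -16.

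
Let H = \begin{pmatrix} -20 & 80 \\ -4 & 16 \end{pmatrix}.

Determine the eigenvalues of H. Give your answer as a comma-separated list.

det(H - tI) = (-20 - t)(16 - t) - (80)·(-4) = t^2 + 4t.
This factors as (t + 4)·t = 0.
Eigenvalues: -4, 0.

-4, 0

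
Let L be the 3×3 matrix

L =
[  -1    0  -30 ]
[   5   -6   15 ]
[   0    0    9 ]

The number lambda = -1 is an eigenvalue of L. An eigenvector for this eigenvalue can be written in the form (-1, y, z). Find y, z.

-1, 0

We need (L + 1I)v = 0.
L + 1I = [[0, 0, -30], [5, -5, 15], [0, 0, 10]].
Row 1: (0)·-1 + (0)·y + (-30)·z = 0
Row 2: (5)·-1 + (-5)·y + (15)·z = 0
Row 3: (0)·-1 + (0)·y + (10)·z = 0
Solving gives y = -1, z = 0.
Check: L·(-1, -1, 0) = (1, 1, 0) = -1·(-1, -1, 0).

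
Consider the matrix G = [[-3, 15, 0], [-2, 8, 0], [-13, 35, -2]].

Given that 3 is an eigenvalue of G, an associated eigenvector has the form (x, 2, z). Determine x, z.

We need (G - 3I)v = 0.
G - 3I = [[-6, 15, 0], [-2, 5, 0], [-13, 35, -5]].
Row 1: (-6)·x + (15)·2 + (0)·z = 0
Row 2: (-2)·x + (5)·2 + (0)·z = 0
Row 3: (-13)·x + (35)·2 + (-5)·z = 0
Solving gives x = 5, z = 1.
Check: G·(5, 2, 1) = (15, 6, 3) = 3·(5, 2, 1).

5, 1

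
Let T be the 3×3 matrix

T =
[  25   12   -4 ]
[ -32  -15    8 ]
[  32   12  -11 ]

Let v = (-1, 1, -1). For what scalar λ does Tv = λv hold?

Compute Tv: T·(-1, 1, -1) = (-9, 9, -9).
Since Tv = λv, compare component 1: -9 = λ·-1, so λ = 9.

9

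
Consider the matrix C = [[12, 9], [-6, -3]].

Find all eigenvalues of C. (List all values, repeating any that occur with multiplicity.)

det(C - λI) = (12 - λ)(-3 - λ) - (9)·(-6) = λ^2 - 9λ + 18.
This factors as (λ - 3)·(λ - 6) = 0.
Eigenvalues: 3, 6.

3, 6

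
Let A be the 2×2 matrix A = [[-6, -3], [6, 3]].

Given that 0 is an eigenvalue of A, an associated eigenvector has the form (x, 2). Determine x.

We need (A)v = 0.
A = [[-6, -3], [6, 3]].
Row 1: (-6)·x + (-3)·2 = 0
Row 2: (6)·x + (3)·2 = 0
Solving gives x = -1.
Check: A·(-1, 2) = (0, 0) = 0·(-1, 2).

-1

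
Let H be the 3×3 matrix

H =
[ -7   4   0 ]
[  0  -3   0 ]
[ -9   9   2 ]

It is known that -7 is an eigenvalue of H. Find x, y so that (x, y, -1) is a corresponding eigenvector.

We need (H + 7I)v = 0.
H + 7I = [[0, 4, 0], [0, 4, 0], [-9, 9, 9]].
Row 1: (0)·x + (4)·y + (0)·-1 = 0
Row 2: (0)·x + (4)·y + (0)·-1 = 0
Row 3: (-9)·x + (9)·y + (9)·-1 = 0
Solving gives x = -1, y = 0.
Check: H·(-1, 0, -1) = (7, 0, 7) = -7·(-1, 0, -1).

-1, 0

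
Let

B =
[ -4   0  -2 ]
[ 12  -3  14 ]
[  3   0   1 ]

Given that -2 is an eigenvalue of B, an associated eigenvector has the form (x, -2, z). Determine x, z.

1, -1

We need (B + 2I)v = 0.
B + 2I = [[-2, 0, -2], [12, -1, 14], [3, 0, 3]].
Row 1: (-2)·x + (0)·-2 + (-2)·z = 0
Row 2: (12)·x + (-1)·-2 + (14)·z = 0
Row 3: (3)·x + (0)·-2 + (3)·z = 0
Solving gives x = 1, z = -1.
Check: B·(1, -2, -1) = (-2, 4, 2) = -2·(1, -2, -1).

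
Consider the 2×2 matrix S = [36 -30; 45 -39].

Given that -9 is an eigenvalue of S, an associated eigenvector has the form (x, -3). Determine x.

-2

We need (S + 9I)v = 0.
S + 9I = [[45, -30], [45, -30]].
Row 1: (45)·x + (-30)·-3 = 0
Row 2: (45)·x + (-30)·-3 = 0
Solving gives x = -2.
Check: S·(-2, -3) = (18, 27) = -9·(-2, -3).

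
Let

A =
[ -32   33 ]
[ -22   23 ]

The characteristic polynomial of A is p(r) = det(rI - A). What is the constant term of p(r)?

p(r) = r^2 + 9r - 10.
The constant term is -10.

-10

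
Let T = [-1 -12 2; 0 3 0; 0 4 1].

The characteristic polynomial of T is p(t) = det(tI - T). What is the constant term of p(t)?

3

p(t) = t^3 - 3t^2 - t + 3.
The constant term is 3.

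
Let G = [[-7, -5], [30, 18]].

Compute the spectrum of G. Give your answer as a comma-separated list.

det(G - μI) = (-7 - μ)(18 - μ) - (-5)·(30) = μ^2 - 11μ + 24.
This factors as (μ - 3)·(μ - 8) = 0.
Eigenvalues: 3, 8.

3, 8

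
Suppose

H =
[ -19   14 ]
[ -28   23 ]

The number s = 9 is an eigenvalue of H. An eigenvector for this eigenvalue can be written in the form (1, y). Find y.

We need (H - 9I)v = 0.
H - 9I = [[-28, 14], [-28, 14]].
Row 1: (-28)·1 + (14)·y = 0
Row 2: (-28)·1 + (14)·y = 0
Solving gives y = 2.
Check: H·(1, 2) = (9, 18) = 9·(1, 2).

2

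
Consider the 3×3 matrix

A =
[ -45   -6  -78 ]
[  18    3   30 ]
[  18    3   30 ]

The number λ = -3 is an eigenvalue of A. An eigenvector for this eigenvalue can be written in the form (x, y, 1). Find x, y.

We need (A + 3I)v = 0.
A + 3I = [[-42, -6, -78], [18, 6, 30], [18, 3, 33]].
Row 1: (-42)·x + (-6)·y + (-78)·1 = 0
Row 2: (18)·x + (6)·y + (30)·1 = 0
Row 3: (18)·x + (3)·y + (33)·1 = 0
Solving gives x = -2, y = 1.
Check: A·(-2, 1, 1) = (6, -3, -3) = -3·(-2, 1, 1).

-2, 1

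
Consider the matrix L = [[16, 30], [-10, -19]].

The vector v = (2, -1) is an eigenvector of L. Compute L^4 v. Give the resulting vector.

(2, -1)

First find the eigenvalue: Lv = (2, -1) = 1·(2, -1), so λ = 1.
Then L^4 v = λ^4·v = 1^4·(2, -1) = 1·(2, -1) = (2, -1).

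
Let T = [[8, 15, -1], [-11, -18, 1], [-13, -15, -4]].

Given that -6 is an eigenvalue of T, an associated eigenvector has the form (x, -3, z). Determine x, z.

We need (T + 6I)v = 0.
T + 6I = [[14, 15, -1], [-11, -12, 1], [-13, -15, 2]].
Row 1: (14)·x + (15)·-3 + (-1)·z = 0
Row 2: (-11)·x + (-12)·-3 + (1)·z = 0
Row 3: (-13)·x + (-15)·-3 + (2)·z = 0
Solving gives x = 3, z = -3.
Check: T·(3, -3, -3) = (-18, 18, 18) = -6·(3, -3, -3).

3, -3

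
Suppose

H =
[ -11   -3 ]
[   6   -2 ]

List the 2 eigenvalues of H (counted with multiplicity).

det(H - λI) = (-11 - λ)(-2 - λ) - (-3)·(6) = λ^2 + 13λ + 40.
This factors as (λ + 8)·(λ + 5) = 0.
Eigenvalues: -8, -5.

-8, -5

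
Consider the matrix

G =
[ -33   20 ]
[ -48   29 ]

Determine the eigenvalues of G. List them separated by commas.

det(G - sI) = (-33 - s)(29 - s) - (20)·(-48) = s^2 + 4s + 3.
This factors as (s + 3)·(s + 1) = 0.
Eigenvalues: -3, -1.

-3, -1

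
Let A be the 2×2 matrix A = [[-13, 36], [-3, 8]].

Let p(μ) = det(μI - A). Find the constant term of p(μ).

4

p(μ) = μ^2 + 5μ + 4.
The constant term is 4.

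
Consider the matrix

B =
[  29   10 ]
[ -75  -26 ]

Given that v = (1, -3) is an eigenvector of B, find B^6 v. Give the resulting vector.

First find the eigenvalue: Bv = (-1, 3) = -1·(1, -3), so λ = -1.
Then B^6 v = λ^6·v = (-1)^6·(1, -3) = 1·(1, -3) = (1, -3).

(1, -3)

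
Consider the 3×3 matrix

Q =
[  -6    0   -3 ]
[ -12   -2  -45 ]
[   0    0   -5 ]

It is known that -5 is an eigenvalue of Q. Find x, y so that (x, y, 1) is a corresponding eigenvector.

-3, 3

We need (Q + 5I)v = 0.
Q + 5I = [[-1, 0, -3], [-12, 3, -45], [0, 0, 0]].
Row 1: (-1)·x + (0)·y + (-3)·1 = 0
Row 2: (-12)·x + (3)·y + (-45)·1 = 0
Row 3: (0)·x + (0)·y + (0)·1 = 0
Solving gives x = -3, y = 3.
Check: Q·(-3, 3, 1) = (15, -15, -5) = -5·(-3, 3, 1).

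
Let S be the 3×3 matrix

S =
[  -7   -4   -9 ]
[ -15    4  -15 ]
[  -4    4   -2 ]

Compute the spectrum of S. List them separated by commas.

-11, 2, 4

Set up det(sI - S) = 0.
Expanding the 3×3 determinant: p(s) = s^3 + 5s^2 - 58s + 88.
Rational-root test: s = 4 gives p(4) = 0.
Dividing by (s - 4) leaves s^2 + 9s - 22.
The quadratic factors as (s + 11)·(s - 2).
Eigenvalues: -11, 2, 4.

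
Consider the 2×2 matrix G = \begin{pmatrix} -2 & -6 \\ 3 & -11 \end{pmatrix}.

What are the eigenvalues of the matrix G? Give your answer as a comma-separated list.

-8, -5

det(G - λI) = (-2 - λ)(-11 - λ) - (-6)·(3) = λ^2 + 13λ + 40.
This factors as (λ + 8)·(λ + 5) = 0.
Eigenvalues: -8, -5.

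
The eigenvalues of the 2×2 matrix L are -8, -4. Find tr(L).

trace(L) is the sum of the eigenvalues: (-8) + (-4) = -12.

-12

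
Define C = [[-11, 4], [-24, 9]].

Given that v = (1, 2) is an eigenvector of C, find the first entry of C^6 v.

First find the eigenvalue: Cv = (-3, -6) = -3·(1, 2), so λ = -3.
Then C^6 v = λ^6·v = (-3)^6·(1, 2) = 729·(1, 2) = (729, 1458).

729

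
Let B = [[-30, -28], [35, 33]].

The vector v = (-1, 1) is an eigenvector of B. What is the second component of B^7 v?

-128

First find the eigenvalue: Bv = (2, -2) = -2·(-1, 1), so λ = -2.
Then B^7 v = λ^7·v = (-2)^7·(-1, 1) = -128·(-1, 1) = (128, -128).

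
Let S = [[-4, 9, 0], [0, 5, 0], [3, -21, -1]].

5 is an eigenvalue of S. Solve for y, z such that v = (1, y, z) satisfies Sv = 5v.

1, -3

We need (S - 5I)v = 0.
S - 5I = [[-9, 9, 0], [0, 0, 0], [3, -21, -6]].
Row 1: (-9)·1 + (9)·y + (0)·z = 0
Row 2: (0)·1 + (0)·y + (0)·z = 0
Row 3: (3)·1 + (-21)·y + (-6)·z = 0
Solving gives y = 1, z = -3.
Check: S·(1, 1, -3) = (5, 5, -15) = 5·(1, 1, -3).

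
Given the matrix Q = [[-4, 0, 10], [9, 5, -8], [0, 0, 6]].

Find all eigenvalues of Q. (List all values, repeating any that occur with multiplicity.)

Compute the characteristic polynomial p(μ) = det(μI - Q).
Expanding along the first row, p(μ) = μ^3 - 7μ^2 - 14μ + 120.
Since p(5) = 0, μ = 5 is a root.
Dividing by (μ - 5) leaves μ^2 - 2μ - 24.
The quadratic factors as (μ + 4)·(μ - 6).
Eigenvalues: -4, 5, 6.

-4, 5, 6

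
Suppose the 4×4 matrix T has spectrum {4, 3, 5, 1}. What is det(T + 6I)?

If T has eigenvalues 4, 3, 5, 1, then T + 6I has eigenvalues 10, 9, 11, 7.
det(T + 6I) = (10) · (9) · (11) · (7) = 6930.

6930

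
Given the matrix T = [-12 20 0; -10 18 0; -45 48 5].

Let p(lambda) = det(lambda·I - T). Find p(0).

80

p(0) = det(0·I − T) = det(−T) = (−1)^3·det(T).
det(T) = -80, so p(0) = 80.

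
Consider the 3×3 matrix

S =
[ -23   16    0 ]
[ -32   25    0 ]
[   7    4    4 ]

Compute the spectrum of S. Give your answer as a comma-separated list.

-7, 4, 9

Compute the characteristic polynomial p(r) = det(rI - S).
Cofactor expansion gives p(r) = r^3 - 6r^2 - 55r + 252.
Try r = 4: p(4) = 0, so 4 is a root.
Factor out (r - 4): p(r) = (r - 4)·(r^2 - 2r - 63).
The quadratic factors as (r + 7)·(r - 9).
Eigenvalues: -7, 4, 9.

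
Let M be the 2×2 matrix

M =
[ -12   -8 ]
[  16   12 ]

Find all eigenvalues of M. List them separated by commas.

-4, 4

det(M - sI) = (-12 - s)(12 - s) - (-8)·(16) = s^2 - 16.
This factors as (s + 4)·(s - 4) = 0.
Eigenvalues: -4, 4.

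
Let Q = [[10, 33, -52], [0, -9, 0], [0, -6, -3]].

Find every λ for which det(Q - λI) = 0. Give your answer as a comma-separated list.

Set up det(rI - Q) = 0.
Cofactor expansion gives p(r) = r^3 + 2r^2 - 93r - 270.
Since p(-9) = 0, r = -9 is a root.
Dividing by (r + 9) leaves r^2 - 7r - 30.
The quadratic factors as (r + 3)·(r - 10).
Eigenvalues: -9, -3, 10.

-9, -3, 10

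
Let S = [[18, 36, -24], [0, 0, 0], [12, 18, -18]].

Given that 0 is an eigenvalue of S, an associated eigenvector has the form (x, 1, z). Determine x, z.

We need (S)v = 0.
S = [[18, 36, -24], [0, 0, 0], [12, 18, -18]].
Row 1: (18)·x + (36)·1 + (-24)·z = 0
Row 2: (0)·x + (0)·1 + (0)·z = 0
Row 3: (12)·x + (18)·1 + (-18)·z = 0
Solving gives x = -6, z = -3.
Check: S·(-6, 1, -3) = (0, 0, 0) = 0·(-6, 1, -3).

-6, -3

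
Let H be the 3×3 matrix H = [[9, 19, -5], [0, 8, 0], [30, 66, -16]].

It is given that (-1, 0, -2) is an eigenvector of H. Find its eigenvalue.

Compute Hv: H·(-1, 0, -2) = (1, 0, 2).
Since Hv = λv, compare component 1: 1 = λ·-1, so λ = -1.

-1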